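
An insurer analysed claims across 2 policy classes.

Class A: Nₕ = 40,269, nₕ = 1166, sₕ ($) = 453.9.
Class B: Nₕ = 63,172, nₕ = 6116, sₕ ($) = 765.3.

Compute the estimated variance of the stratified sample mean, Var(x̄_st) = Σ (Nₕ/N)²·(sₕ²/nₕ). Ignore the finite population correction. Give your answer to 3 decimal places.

62.494

N = 103441. Term for each stratum: Wₕ²sₕ²/nₕ.
Var(x̄_st) = 26.777997 + 35.715751 = 62.493747 → 62.494.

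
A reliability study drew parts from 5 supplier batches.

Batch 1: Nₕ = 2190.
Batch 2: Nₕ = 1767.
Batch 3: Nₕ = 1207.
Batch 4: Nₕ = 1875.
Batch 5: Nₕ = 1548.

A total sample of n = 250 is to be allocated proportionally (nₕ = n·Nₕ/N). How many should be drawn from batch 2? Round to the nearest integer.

Share of batch 2 = 1767/8587 = 0.20578.
Allocate 250 × 0.20578 = 51.444... → 51.

51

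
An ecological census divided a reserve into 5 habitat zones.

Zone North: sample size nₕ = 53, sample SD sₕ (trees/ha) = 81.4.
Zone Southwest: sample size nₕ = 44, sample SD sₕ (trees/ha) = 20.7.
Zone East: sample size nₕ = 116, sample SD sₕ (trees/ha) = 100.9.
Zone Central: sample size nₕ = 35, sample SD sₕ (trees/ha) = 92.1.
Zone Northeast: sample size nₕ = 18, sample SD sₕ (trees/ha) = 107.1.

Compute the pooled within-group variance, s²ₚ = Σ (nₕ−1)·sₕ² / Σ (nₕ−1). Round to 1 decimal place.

7728.6

Degrees of freedom: 52 + 43 + 115 + 34 + 17 = 261.
Σ(nₕ−1)sₕ² = 52·6625.96 + 43·428.49 + 115·10180.81 + 34·8482.41 + 17·11470.41 = 2017167.05.
s²ₚ = 2017167.05 / 261 = 7728.609... → 7728.6.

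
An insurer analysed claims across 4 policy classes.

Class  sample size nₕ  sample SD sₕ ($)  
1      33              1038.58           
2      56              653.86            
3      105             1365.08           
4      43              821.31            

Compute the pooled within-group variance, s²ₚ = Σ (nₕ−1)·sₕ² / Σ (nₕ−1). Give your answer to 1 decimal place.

1202404.6

1: (33−1)·1038.58² = 32·1078648.4164 = 34516749.3248
2: (56−1)·653.86² = 55·427532.8996 = 23514309.478
3: (105−1)·1365.08² = 104·1863443.4064 = 193798114.2656
4: (43−1)·821.31² = 42·674550.1161 = 28331104.8762
Numerator = 280160277.9446; denominator = Σ(nₕ−1) = 233.
s²ₚ = 280160277.9446/233 = 1202404.626... → 1202404.6.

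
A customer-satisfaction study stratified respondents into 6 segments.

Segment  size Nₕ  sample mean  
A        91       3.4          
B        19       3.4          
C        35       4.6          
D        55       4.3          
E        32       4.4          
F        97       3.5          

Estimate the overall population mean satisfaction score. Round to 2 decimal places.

3.80

x̄_st = (Σ Nₕx̄ₕ) / (Σ Nₕ) = (91·3.4 + 19·3.4 + 35·4.6 + 55·4.3 + 32·4.4 + 97·3.5) / 329
= 1251.8 / 329 = 3.8049... → 3.80.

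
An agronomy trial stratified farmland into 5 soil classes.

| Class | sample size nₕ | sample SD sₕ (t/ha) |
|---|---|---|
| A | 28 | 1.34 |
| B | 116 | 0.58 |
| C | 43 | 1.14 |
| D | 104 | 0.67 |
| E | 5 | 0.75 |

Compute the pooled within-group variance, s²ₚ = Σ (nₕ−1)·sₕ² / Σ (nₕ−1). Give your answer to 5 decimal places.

A: (28−1)·1.34² = 27·1.7956 = 48.4812
B: (116−1)·0.58² = 115·0.3364 = 38.686
C: (43−1)·1.14² = 42·1.2996 = 54.5832
D: (104−1)·0.67² = 103·0.4489 = 46.2367
E: (5−1)·0.75² = 4·0.5625 = 2.25
Numerator = 190.2371; denominator = Σ(nₕ−1) = 291.
s²ₚ = 190.2371/291 = 0.6537357... → 0.65374.

0.65374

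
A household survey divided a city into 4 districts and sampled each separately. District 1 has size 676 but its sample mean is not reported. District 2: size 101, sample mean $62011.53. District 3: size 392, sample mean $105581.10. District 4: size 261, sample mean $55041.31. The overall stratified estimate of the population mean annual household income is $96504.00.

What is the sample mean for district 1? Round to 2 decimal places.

112402.34

N = 676 + 101 + 392 + 261 = 1430.
Overall total = μ·N = 96504.00·1430 = 138000720.
Subtract the known strata: 101·62011.53 + 392·105581.10 + 261·55041.31 = 62016737.64.
Remaining total for district 1: 138000720 − 62016737.64 = 75983982.36.
Divide by its size: 75983982.36 / 676 = 112402.3408... → 112402.34.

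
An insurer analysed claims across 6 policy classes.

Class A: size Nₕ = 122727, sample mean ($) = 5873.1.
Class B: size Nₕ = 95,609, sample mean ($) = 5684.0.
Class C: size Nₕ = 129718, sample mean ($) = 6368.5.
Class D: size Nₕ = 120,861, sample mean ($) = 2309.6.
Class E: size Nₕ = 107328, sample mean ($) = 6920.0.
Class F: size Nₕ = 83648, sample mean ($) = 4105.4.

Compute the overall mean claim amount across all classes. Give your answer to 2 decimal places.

N = 122727 + 95609 + 129718 + 120861 + 107328 + 83648 = 659891.
Overall mean = Σ (Nₕ/N)·x̄ₕ — weight by population share, not a simple average.
Σ Nₕx̄ₕ = 122727·5873.1 + 95609·5684.0 + 129718·6368.5 + 120861·2309.6 + 107328·6920.0 + 83648·4105.4 = 720787943.7 + 543441556 + 826109083 + 279140565.6 + 742709760 + 343408499.2 = 3455597407.5.
Divide by N: 3455597407.5 / 659891 = 5236.6185... → 5236.62.

5236.62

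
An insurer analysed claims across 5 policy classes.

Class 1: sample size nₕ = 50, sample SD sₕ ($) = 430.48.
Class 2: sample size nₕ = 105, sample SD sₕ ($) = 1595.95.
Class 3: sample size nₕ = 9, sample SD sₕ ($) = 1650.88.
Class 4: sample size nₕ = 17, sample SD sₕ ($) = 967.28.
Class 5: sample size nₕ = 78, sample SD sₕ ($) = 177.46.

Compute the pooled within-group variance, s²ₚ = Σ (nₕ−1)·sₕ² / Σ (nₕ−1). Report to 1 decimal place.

1232962.3

Degrees of freedom: 49 + 104 + 8 + 16 + 77 = 254.
Σ(nₕ−1)sₕ² = 49·185313.0304 + 104·2547056.4025 + 8·2725404.7744 + 16·935630.5984 + 77·31492.0516 = 313172420.0924.
s²ₚ = 313172420.0924 / 254 = 1232962.284... → 1232962.3.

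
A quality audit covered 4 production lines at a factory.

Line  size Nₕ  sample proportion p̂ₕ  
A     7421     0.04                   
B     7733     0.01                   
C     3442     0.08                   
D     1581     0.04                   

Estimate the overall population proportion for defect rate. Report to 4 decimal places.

0.0353

Wₕ = Nₕ/N with N = 20177: 0.3678, 0.3833, 0.1706, 0.0784.
p̂_st = 0.3678·0.04 + 0.3833·0.01 + 0.1706·0.08 + 0.0784·0.04 ≈ 0.035326... → 0.0353.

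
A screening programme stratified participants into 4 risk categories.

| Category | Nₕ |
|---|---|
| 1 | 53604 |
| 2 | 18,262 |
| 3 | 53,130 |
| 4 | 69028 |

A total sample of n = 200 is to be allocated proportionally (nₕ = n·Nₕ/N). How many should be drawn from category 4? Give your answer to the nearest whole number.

71

N = 53604 + 18262 + 53130 + 69028 = 194024.
n_4 = 200·69028/194024 = 71.154... → 71.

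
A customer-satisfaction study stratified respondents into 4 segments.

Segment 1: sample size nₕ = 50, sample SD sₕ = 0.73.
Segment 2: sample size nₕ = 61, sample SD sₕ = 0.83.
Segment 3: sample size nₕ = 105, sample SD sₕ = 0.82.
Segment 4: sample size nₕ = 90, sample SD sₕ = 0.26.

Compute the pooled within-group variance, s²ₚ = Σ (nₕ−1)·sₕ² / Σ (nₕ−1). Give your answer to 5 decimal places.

1: (50−1)·0.73² = 49·0.5329 = 26.1121
2: (61−1)·0.83² = 60·0.6889 = 41.334
3: (105−1)·0.82² = 104·0.6724 = 69.9296
4: (90−1)·0.26² = 89·0.0676 = 6.0164
Numerator = 143.3921; denominator = Σ(nₕ−1) = 302.
s²ₚ = 143.3921/302 = 0.4748083... → 0.47481.

0.47481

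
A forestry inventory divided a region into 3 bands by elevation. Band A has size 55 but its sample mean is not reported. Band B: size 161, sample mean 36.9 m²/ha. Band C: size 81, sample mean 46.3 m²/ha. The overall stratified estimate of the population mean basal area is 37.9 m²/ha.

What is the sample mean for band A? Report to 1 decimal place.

N = 55 + 161 + 81 = 297.
Overall total = μ·N = 37.9·297 = 11256.3.
Subtract the known strata: 161·36.9 + 81·46.3 = 9691.2.
Remaining total for band A: 11256.3 − 9691.2 = 1565.1.
Divide by its size: 1565.1 / 55 = 28.456... → 28.5.

28.5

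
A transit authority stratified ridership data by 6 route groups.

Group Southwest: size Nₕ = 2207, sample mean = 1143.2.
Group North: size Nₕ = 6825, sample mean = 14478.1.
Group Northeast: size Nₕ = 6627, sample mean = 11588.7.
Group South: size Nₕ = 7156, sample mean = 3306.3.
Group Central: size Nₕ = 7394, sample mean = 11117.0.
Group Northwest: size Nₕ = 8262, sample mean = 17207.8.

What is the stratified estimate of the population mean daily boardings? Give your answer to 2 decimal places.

11077.54

N = 2207 + 6825 + 6627 + 7156 + 7394 + 8262 = 38471.
The stratified mean weights each stratum mean by its population share Nₕ/N.
Σ Nₕx̄ₕ = 2207·1143.2 + 6825·14478.1 + 6627·11588.7 + 7156·3306.3 + 7394·11117.0 + 8262·17207.8 = 2523042.4 + 98813032.5 + 76798314.9 + 23659882.8 + 82199098 + 142170843.6 = 426164214.2.
Divide by N: 426164214.2 / 38471 = 11077.5445... → 11077.54.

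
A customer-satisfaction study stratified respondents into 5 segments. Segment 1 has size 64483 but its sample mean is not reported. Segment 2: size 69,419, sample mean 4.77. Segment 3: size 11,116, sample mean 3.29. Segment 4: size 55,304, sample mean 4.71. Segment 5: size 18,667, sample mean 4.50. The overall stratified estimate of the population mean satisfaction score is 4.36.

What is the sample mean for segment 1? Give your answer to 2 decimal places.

3.76

Σ Nₕx̄ₕ = N·μ, so 64483·x̄_1 = 218989·4.36 − (69419·4.77 + 11116·3.29 + 55304·4.71 + 18667·4.50).
= 954792.04 − 712183.61 = 242608.43.
x̄_1 = 242608.43 / 64483 = 3.7624... → 3.76.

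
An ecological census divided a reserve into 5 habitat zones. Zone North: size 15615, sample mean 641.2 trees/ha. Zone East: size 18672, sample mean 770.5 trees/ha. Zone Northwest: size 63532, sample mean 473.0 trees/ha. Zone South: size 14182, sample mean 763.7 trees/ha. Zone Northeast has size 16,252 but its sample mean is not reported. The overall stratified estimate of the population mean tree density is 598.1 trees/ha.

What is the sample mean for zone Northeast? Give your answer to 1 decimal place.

703.1

Σ Nₕx̄ₕ = N·μ, so 16252·x̄_Northeast = 128253·598.1 − (15615·641.2 + 18672·770.5 + 63532·473.0 + 14182·763.7).
= 76708119.3 − 65280543.4 = 11427575.9.
x̄_Northeast = 11427575.9 / 16252 = 703.149... → 703.1.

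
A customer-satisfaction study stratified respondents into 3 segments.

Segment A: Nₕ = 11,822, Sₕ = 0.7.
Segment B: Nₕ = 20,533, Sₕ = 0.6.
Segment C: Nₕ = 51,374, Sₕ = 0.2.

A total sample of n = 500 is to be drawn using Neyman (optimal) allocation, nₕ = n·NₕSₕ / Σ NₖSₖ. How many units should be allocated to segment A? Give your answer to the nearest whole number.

134

A: NₕSₕ = 11822·0.7 = 8275.4
B: NₕSₕ = 20533·0.6 = 12319.8
C: NₕSₕ = 51374·0.2 = 10274.8
Σ NₕSₕ = 30870.
n_A = 500·8275.4/30870 = 134.036... → 134.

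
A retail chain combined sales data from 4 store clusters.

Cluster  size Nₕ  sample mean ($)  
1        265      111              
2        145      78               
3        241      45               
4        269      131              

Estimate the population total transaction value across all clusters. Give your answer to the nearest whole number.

86809

1: 265·111 = 29415
2: 145·78 = 11310
3: 241·45 = 10845
4: 269·131 = 35239
τ̂ = Σ Nₕx̄ₕ = 86809.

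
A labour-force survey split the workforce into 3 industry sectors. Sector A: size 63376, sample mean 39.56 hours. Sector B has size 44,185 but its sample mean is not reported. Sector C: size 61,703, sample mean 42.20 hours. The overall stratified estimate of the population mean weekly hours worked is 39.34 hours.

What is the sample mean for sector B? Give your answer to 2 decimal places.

N = 63376 + 44185 + 61703 = 169264.
Overall total = μ·N = 39.34·169264 = 6658845.76.
Subtract the known strata: 63376·39.56 + 61703·42.20 = 5111021.16.
Remaining total for sector B: 6658845.76 − 5111021.16 = 1547824.6.
Divide by its size: 1547824.6 / 44185 = 35.0305... → 35.03.

35.03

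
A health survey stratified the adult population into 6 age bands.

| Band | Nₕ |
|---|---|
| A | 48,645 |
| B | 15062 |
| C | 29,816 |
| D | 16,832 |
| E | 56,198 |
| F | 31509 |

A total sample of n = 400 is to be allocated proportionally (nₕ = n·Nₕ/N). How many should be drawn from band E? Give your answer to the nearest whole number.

Share of band E = 56198/198062 = 0.28374.
Allocate 400 × 0.28374 = 113.496... → 113.

113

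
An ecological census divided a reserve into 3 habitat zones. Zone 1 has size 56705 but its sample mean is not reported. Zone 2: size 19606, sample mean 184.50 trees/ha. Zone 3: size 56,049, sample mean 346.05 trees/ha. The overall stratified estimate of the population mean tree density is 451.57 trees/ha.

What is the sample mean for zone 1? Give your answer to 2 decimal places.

648.21

N = 56705 + 19606 + 56049 = 132360.
Overall total = μ·N = 451.57·132360 = 59769805.2.
Subtract the known strata: 19606·184.50 + 56049·346.05 = 23013063.45.
Remaining total for zone 1: 59769805.2 − 23013063.45 = 36756741.75.
Divide by its size: 36756741.75 / 56705 = 648.2099... → 648.21.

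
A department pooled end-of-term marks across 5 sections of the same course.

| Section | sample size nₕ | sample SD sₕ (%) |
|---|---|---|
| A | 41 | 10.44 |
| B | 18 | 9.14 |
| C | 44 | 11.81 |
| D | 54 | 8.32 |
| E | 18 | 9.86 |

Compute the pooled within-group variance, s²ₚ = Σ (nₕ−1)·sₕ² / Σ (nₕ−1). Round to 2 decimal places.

100.58

Degrees of freedom: 40 + 17 + 43 + 53 + 17 = 170.
Σ(nₕ−1)sₕ² = 40·108.9936 + 17·83.5396 + 43·139.4761 + 53·69.2224 + 17·97.2196 = 17098.9099.
s²ₚ = 17098.9099 / 170 = 100.5818... → 100.58.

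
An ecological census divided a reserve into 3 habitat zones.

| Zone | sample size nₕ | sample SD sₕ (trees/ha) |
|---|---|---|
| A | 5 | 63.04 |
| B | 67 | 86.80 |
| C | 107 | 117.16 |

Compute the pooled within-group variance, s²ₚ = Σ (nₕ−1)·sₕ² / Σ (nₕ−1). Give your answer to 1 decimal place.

11182.7

Degrees of freedom: 4 + 66 + 106 = 176.
Σ(nₕ−1)sₕ² = 4·3974.0416 + 66·7534.24 + 106·13726.4656 = 1968161.36.
s²ₚ = 1968161.36 / 176 = 11182.735 → 11182.7.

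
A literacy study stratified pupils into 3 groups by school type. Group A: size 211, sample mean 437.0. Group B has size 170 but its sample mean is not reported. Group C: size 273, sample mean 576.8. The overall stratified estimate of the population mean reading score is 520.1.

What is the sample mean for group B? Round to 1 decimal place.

N = 211 + 170 + 273 = 654.
Overall total = μ·N = 520.1·654 = 340145.4.
Subtract the known strata: 211·437.0 + 273·576.8 = 249673.4.
Remaining total for group B: 340145.4 − 249673.4 = 90472.
Divide by its size: 90472 / 170 = 532.188... → 532.2.

532.2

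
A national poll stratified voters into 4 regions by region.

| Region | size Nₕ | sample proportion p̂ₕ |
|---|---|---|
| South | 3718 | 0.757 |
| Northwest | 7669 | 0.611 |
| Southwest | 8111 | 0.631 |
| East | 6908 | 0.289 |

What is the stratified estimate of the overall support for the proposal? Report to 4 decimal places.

0.5535

N = 3718 + 7669 + 8111 + 6908 = 26406.
Overall proportion = Σ (Nₕ/N)·p̂ₕ.
Σ Nₕp̂ₕ = 2814.526 + 4685.759 + 5118.041 + 1996.412 = 14614.738.
14614.738 / 26406 = 0.553463... → 0.5535.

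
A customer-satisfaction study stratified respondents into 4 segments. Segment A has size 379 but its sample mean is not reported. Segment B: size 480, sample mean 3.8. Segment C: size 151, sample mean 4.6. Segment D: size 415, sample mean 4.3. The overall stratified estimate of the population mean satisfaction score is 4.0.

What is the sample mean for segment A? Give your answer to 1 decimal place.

3.7

Σ Nₕx̄ₕ = N·μ, so 379·x̄_A = 1425·4.0 − (480·3.8 + 151·4.6 + 415·4.3).
= 5700 − 4303.1 = 1396.9.
x̄_A = 1396.9 / 379 = 3.686... → 3.7.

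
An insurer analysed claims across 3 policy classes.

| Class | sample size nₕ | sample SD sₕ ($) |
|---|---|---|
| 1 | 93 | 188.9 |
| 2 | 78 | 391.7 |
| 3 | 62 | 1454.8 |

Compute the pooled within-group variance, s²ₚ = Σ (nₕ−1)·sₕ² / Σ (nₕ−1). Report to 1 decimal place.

1: (93−1)·188.9² = 92·35683.21 = 3282855.32
2: (78−1)·391.7² = 77·153428.89 = 11814024.53
3: (62−1)·1454.8² = 61·2116443.04 = 129103025.44
Numerator = 144199905.29; denominator = Σ(nₕ−1) = 230.
s²ₚ = 144199905.29/230 = 626956.110... → 626956.1.

626956.1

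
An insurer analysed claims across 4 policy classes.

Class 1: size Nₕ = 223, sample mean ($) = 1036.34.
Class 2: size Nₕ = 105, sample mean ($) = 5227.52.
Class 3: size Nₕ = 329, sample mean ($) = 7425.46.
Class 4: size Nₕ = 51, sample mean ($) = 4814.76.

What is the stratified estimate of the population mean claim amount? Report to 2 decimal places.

4899.04

x̄_st = (Σ Nₕx̄ₕ) / (Σ Nₕ) = (223·1036.34 + 105·5227.52 + 329·7425.46 + 51·4814.76) / 708
= 3468522.52 / 708 = 4899.0431... → 4899.04.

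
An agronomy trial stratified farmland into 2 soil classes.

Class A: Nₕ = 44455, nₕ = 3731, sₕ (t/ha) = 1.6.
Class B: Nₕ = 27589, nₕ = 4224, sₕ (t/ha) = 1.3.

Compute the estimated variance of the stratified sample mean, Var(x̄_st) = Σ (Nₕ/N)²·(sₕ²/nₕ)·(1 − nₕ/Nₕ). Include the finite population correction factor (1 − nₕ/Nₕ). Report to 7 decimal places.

N = 72044. Term for each stratum: Wₕ²sₕ²/nₕ·(1−nₕ/Nₕ).
Var(x̄_st) = 0.0002393261 + 0.0000496900 = 0.0002890161 → 0.0002890.

0.0002890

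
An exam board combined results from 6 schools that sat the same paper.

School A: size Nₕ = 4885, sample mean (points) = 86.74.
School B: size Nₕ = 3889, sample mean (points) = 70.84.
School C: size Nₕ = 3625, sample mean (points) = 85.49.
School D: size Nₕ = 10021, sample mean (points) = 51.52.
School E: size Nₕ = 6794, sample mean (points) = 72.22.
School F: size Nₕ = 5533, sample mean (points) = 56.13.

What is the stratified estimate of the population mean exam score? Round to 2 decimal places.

N = 4885 + 3889 + 3625 + 10021 + 6794 + 5533 = 34747.
Overall mean = Σ (Nₕ/N)·x̄ₕ — weight by population share, not a simple average.
Σ Nₕx̄ₕ = 4885·86.74 + 3889·70.84 + 3625·85.49 + 10021·51.52 + 6794·72.22 + 5533·56.13 = 423724.9 + 275496.76 + 309901.25 + 516281.92 + 490662.68 + 310567.29 = 2326634.8.
Divide by N: 2326634.8 / 34747 = 66.9593... → 66.96.

66.96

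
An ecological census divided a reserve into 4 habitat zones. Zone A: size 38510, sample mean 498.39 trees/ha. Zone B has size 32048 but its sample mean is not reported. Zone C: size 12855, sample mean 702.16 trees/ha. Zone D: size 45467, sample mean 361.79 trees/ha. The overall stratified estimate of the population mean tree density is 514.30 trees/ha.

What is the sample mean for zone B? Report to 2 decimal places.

N = 38510 + 32048 + 12855 + 45467 = 128880.
Overall total = μ·N = 514.30·128880 = 66282984.
Subtract the known strata: 38510·498.39 + 12855·702.16 + 45467·361.79 = 44668771.63.
Remaining total for zone B: 66282984 − 44668771.63 = 21614212.37.
Divide by its size: 21614212.37 / 32048 = 674.4325... → 674.43.

674.43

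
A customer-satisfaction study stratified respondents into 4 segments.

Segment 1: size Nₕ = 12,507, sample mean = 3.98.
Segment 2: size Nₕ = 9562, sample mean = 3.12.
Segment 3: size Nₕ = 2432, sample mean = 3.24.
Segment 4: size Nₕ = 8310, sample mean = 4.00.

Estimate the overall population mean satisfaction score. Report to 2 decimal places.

3.68

N = 12507 + 9562 + 2432 + 8310 = 32811.
Overall mean = Σ (Nₕ/N)·x̄ₕ — weight by population share, not a simple average.
Σ Nₕx̄ₕ = 12507·3.98 + 9562·3.12 + 2432·3.24 + 8310·4.00 = 49777.86 + 29833.44 + 7879.68 + 33240 = 120730.98.
Divide by N: 120730.98 / 32811 = 3.6796... → 3.68.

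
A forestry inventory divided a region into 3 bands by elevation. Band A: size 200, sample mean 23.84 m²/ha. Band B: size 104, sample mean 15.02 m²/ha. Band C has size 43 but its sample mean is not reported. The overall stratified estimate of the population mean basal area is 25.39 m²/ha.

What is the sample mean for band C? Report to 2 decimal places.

N = 200 + 104 + 43 = 347.
Overall total = μ·N = 25.39·347 = 8810.33.
Subtract the known strata: 200·23.84 + 104·15.02 = 6330.08.
Remaining total for band C: 8810.33 − 6330.08 = 2480.25.
Divide by its size: 2480.25 / 43 = 57.6802... → 57.68.

57.68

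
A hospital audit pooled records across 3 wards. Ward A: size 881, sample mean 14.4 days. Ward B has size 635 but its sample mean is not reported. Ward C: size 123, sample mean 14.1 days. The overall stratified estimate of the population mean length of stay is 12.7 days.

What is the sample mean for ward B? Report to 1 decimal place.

Σ Nₕx̄ₕ = N·μ, so 635·x̄_B = 1639·12.7 − (881·14.4 + 123·14.1).
= 20815.3 − 14420.7 = 6394.6.
x̄_B = 6394.6 / 635 = 10.070... → 10.1.

10.1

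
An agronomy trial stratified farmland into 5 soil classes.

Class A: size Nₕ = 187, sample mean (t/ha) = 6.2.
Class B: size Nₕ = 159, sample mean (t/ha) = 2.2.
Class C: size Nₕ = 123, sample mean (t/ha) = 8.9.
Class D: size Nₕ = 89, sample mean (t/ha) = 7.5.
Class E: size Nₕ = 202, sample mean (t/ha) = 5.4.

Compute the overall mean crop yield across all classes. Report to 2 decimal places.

5.74

N = 760; weights Wₕ = Nₕ/N = (0.2461, 0.2092, 0.1618, 0.1171, 0.2658).
x̄_st = Σ Wₕ·x̄ₕ = 0.2461·6.2 + 0.2092·2.2 + 0.1618·8.9 + 0.1171·7.5 + 0.2658·5.4 ≈ 5.7397...
→ 5.74.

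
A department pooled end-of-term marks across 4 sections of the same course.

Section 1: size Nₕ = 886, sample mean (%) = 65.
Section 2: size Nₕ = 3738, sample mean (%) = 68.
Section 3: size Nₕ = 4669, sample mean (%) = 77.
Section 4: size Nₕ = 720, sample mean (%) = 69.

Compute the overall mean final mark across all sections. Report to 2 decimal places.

x̄_st = (Σ Nₕx̄ₕ) / (Σ Nₕ) = (886·65 + 3738·68 + 4669·77 + 720·69) / 10013
= 720967 / 10013 = 72.0031... → 72.00.

72.00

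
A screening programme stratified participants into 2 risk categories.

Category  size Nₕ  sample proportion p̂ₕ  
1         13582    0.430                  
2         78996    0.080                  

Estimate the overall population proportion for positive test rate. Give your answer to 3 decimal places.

Wₕ = Nₕ/N with N = 92578: 0.1467, 0.8533.
p̂_st = 0.1467·0.430 + 0.8533·0.080 ≈ 0.13135... → 0.131.

0.131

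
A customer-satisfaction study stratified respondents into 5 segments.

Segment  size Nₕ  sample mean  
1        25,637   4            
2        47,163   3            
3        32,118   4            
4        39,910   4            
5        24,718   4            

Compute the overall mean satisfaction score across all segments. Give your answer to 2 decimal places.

N = 169546; weights Wₕ = Nₕ/N = (0.1512, 0.2782, 0.1894, 0.2354, 0.1458).
x̄_st = Σ Wₕ·x̄ₕ = 0.1512·4 + 0.2782·3 + 0.1894·4 + 0.2354·4 + 0.1458·4 ≈ 3.7218...
→ 3.72.

3.72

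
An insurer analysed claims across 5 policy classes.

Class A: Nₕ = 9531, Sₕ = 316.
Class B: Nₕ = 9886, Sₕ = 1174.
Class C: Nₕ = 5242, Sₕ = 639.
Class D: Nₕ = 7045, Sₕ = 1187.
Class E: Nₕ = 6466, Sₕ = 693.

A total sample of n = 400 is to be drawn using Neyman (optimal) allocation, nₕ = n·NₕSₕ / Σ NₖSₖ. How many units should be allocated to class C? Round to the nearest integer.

43

Σ NₕSₕ = 9531·316 + 9886·1174 + 5242·639 + 7045·1187 + 6466·693 = 30810951.
Share for C: 3349638/30810951 = 0.10872.
n_C = 400 × 0.10872 = 43.486... → 43.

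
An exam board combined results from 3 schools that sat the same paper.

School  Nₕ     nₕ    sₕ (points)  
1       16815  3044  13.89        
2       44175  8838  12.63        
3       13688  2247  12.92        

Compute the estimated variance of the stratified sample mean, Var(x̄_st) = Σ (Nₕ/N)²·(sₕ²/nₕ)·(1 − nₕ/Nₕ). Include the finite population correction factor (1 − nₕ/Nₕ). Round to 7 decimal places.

N = 74678. Term for each stratum: Wₕ²sₕ²/nₕ·(1−nₕ/Nₕ).
Var(x̄_st) = 0.0026317028 + 0.0050521191 + 0.0020861262 = 0.0097699481 → 0.0097699.

0.0097699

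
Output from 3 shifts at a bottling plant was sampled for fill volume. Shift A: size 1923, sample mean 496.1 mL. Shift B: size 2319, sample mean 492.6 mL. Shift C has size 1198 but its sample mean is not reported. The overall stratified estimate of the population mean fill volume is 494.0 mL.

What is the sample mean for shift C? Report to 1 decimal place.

Σ Nₕx̄ₕ = N·μ, so 1198·x̄_C = 5440·494.0 − (1923·496.1 + 2319·492.6).
= 2687360 − 2096339.7 = 591020.3.
x̄_C = 591020.3 / 1198 = 493.339... → 493.3.

493.3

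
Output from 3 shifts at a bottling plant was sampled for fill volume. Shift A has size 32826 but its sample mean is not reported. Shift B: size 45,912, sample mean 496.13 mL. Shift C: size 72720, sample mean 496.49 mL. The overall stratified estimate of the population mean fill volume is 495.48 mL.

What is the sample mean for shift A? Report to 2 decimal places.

N = 32826 + 45912 + 72720 = 151458.
Overall total = μ·N = 495.48·151458 = 75044409.84.
Subtract the known strata: 45912·496.13 + 72720·496.49 = 58883073.36.
Remaining total for shift A: 75044409.84 − 58883073.36 = 16161336.48.
Divide by its size: 16161336.48 / 32826 = 492.3334... → 492.33.

492.33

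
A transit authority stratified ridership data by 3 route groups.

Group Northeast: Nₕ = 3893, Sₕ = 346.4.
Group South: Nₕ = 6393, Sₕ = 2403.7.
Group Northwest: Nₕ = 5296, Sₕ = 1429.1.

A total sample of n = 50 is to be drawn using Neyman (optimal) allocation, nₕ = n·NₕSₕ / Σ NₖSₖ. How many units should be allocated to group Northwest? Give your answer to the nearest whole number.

Northeast: NₕSₕ = 3893·346.4 = 1348535.2
South: NₕSₕ = 6393·2403.7 = 15366854.1
Northwest: NₕSₕ = 5296·1429.1 = 7568513.6
Σ NₕSₕ = 24283902.9.
n_Northwest = 50·7568513.6/24283902.9 = 15.583... → 16.

16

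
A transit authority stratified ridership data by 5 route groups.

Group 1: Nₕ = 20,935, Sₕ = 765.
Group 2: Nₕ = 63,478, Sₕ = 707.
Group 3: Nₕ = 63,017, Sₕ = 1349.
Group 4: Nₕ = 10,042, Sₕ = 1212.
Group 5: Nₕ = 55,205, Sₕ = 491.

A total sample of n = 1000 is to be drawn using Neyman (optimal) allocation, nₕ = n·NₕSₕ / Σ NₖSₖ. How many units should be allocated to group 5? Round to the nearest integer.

146

1: NₕSₕ = 20935·765 = 16015275
2: NₕSₕ = 63478·707 = 44878946
3: NₕSₕ = 63017·1349 = 85009933
4: NₕSₕ = 10042·1212 = 12170904
5: NₕSₕ = 55205·491 = 27105655
Σ NₕSₕ = 185180713.
n_5 = 1000·27105655/185180713 = 146.374... → 146.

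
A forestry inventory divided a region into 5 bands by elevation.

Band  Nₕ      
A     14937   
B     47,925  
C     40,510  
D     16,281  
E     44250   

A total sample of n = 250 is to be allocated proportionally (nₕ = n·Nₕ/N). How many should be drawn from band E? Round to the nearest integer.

67

Share of band E = 44250/163903 = 0.26998.
Allocate 250 × 0.26998 = 67.494... → 67.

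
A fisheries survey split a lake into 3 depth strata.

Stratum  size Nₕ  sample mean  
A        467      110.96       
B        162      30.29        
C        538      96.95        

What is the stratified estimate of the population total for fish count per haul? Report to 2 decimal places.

A: 467·110.96 = 51818.32
B: 162·30.29 = 4906.98
C: 538·96.95 = 52159.1
τ̂ = Σ Nₕx̄ₕ = 108884.40.

108884.40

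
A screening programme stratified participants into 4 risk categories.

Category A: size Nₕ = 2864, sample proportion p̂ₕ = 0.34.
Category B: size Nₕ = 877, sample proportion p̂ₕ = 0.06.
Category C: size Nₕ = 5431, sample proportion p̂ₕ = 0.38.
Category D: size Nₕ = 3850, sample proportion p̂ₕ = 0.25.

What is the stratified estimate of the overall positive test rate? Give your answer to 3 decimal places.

N = 2864 + 877 + 5431 + 3850 = 13022.
Overall proportion = Σ (Nₕ/N)·p̂ₕ.
Σ Nₕp̂ₕ = 973.76 + 52.62 + 2063.78 + 962.5 = 4052.66.
4052.66 / 13022 = 0.31122... → 0.311.

0.311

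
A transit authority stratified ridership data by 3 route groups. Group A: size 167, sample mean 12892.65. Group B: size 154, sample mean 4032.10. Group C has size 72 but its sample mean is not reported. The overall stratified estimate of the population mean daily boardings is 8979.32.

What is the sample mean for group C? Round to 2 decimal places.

10484.12

N = 167 + 154 + 72 = 393.
Overall total = μ·N = 8979.32·393 = 3528872.76.
Subtract the known strata: 167·12892.65 + 154·4032.10 = 2774015.95.
Remaining total for group C: 3528872.76 − 2774015.95 = 754856.81.
Divide by its size: 754856.81 / 72 = 10484.1224... → 10484.12.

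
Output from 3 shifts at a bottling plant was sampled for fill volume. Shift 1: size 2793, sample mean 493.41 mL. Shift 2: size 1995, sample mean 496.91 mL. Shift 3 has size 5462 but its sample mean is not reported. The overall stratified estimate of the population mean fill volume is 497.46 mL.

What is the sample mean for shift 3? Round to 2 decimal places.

499.73

N = 2793 + 1995 + 5462 = 10250.
Overall total = μ·N = 497.46·10250 = 5098965.
Subtract the known strata: 2793·493.41 + 1995·496.91 = 2369429.58.
Remaining total for shift 3: 5098965 − 2369429.58 = 2729535.42.
Divide by its size: 2729535.42 / 5462 = 499.7319... → 499.73.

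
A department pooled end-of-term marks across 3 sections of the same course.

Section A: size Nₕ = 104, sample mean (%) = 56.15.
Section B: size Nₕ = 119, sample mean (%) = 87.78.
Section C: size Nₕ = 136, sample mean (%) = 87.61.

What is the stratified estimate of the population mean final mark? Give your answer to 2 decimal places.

x̄_st = (Σ Nₕx̄ₕ) / (Σ Nₕ) = (104·56.15 + 119·87.78 + 136·87.61) / 359
= 28200.38 / 359 = 78.5526... → 78.55.

78.55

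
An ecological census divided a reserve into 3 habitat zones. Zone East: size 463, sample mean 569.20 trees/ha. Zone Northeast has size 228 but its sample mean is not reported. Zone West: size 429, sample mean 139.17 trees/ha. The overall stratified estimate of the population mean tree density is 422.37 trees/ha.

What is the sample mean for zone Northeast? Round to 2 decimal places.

N = 463 + 228 + 429 = 1120.
Overall total = μ·N = 422.37·1120 = 473054.4.
Subtract the known strata: 463·569.20 + 429·139.17 = 323243.53.
Remaining total for zone Northeast: 473054.4 − 323243.53 = 149810.87.
Divide by its size: 149810.87 / 228 = 657.0652... → 657.07.

657.07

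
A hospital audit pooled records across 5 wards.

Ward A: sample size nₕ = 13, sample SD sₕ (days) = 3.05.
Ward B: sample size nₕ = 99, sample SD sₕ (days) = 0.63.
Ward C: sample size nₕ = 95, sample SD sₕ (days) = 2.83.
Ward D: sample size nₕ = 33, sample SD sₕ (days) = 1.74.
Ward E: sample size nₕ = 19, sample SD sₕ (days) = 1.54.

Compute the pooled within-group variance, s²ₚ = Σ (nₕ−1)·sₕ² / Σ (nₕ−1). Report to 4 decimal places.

4.1060

Degrees of freedom: 12 + 98 + 94 + 32 + 18 = 254.
Σ(nₕ−1)sₕ² = 12·9.3025 + 98·0.3969 + 94·8.0089 + 32·3.0276 + 18·2.3716 = 1042.9348.
s²ₚ = 1042.9348 / 254 = 4.106043... → 4.1060.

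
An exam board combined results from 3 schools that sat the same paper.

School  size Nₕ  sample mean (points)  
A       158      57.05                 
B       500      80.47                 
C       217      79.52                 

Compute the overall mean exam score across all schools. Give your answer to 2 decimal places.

76.01

N = 875; weights Wₕ = Nₕ/N = (0.1806, 0.5714, 0.2480).
x̄_st = Σ Wₕ·x̄ₕ = 0.1806·57.05 + 0.5714·80.47 + 0.2480·79.52 ≈ 76.0054...
→ 76.01.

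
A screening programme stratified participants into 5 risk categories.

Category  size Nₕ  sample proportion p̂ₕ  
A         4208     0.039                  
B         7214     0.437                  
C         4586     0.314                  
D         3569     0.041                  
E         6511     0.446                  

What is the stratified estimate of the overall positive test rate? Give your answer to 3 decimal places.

0.299

N = 4208 + 7214 + 4586 + 3569 + 6511 = 26088.
Overall proportion = Σ (Nₕ/N)·p̂ₕ.
Σ Nₕp̂ₕ = 164.112 + 3152.518 + 1440.004 + 146.329 + 2903.906 = 7806.869.
7806.869 / 26088 = 0.29925... → 0.299.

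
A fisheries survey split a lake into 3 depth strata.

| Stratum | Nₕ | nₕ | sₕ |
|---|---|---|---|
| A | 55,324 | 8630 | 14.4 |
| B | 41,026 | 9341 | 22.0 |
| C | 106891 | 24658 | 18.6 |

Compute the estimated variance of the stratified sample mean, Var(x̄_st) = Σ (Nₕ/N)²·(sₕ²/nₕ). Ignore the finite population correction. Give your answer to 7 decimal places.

0.0077726

N = 203241. Term for each stratum: Wₕ²sₕ²/nₕ.
Var(x̄_st) = 0.0017804045 + 0.0021112890 + 0.0038808573 = 0.0077725509 → 0.0077726.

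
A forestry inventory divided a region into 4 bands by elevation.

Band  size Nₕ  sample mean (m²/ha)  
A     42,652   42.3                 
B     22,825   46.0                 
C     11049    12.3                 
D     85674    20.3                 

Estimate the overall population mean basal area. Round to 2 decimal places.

N = 162200; weights Wₕ = Nₕ/N = (0.2630, 0.1407, 0.0681, 0.5282).
x̄_st = Σ Wₕ·x̄ₕ = 0.2630·42.3 + 0.1407·46.0 + 0.0681·12.3 + 0.5282·20.3 ≈ 29.1567...
→ 29.16.

29.16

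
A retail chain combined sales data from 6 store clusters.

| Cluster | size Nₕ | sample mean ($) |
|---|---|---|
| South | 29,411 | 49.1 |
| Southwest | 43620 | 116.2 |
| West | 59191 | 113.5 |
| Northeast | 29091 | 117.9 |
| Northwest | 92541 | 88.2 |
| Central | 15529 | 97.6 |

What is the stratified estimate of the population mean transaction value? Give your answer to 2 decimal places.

97.77

N = 29411 + 43620 + 59191 + 29091 + 92541 + 15529 = 269383.
Weight each subgroup mean by Nₕ/N and sum.
Σ Nₕx̄ₕ = 29411·49.1 + 43620·116.2 + 59191·113.5 + 29091·117.9 + 92541·88.2 + 15529·97.6 = 1444080.1 + 5068644 + 6718178.5 + 3429828.9 + 8162116.2 + 1515630.4 = 26338478.1.
Divide by N: 26338478.1 / 269383 = 97.7733... → 97.77.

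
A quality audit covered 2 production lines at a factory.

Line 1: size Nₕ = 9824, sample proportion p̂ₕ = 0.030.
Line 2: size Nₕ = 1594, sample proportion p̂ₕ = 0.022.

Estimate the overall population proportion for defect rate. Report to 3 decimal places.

0.029

Wₕ = Nₕ/N with N = 11418: 0.8604, 0.1396.
p̂_st = 0.8604·0.030 + 0.1396·0.022 ≈ 0.02888... → 0.029.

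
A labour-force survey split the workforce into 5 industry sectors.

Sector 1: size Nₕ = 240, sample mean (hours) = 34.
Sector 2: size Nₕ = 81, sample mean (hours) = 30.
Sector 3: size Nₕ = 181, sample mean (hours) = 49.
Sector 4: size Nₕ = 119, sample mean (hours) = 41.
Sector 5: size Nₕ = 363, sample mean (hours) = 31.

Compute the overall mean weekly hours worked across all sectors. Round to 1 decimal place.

36.2

N = 984; weights Wₕ = Nₕ/N = (0.2439, 0.0823, 0.1839, 0.1209, 0.3689).
x̄_st = Σ Wₕ·x̄ₕ = 0.2439·34 + 0.0823·30 + 0.1839·49 + 0.1209·41 + 0.3689·31 ≈ 36.170...
→ 36.2.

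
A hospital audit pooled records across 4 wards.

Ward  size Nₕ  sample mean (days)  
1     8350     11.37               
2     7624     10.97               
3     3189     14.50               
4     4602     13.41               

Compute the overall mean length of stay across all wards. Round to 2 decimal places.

x̄_st = (Σ Nₕx̄ₕ) / (Σ Nₕ) = (8350·11.37 + 7624·10.97 + 3189·14.50 + 4602·13.41) / 23765
= 286528.1 / 23765 = 12.0567... → 12.06.

12.06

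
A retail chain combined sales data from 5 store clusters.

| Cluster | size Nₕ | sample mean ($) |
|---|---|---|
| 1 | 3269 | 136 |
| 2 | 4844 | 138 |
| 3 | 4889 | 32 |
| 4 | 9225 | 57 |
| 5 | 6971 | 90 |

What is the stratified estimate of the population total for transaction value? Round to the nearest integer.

Estimate total by summing Nₕ·x̄ₕ over strata.
3269·136 + 4844·138 + 4889·32 + 9225·57 + 6971·90 = 444584 + 668472 + 156448 + 525825 + 627390 = 2422719.

2422719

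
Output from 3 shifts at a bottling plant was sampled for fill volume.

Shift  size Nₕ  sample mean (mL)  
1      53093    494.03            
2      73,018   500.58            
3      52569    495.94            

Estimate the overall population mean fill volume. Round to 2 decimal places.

497.27

x̄_st = (Σ Nₕx̄ₕ) / (Σ Nₕ) = (53093·494.03 + 73018·500.58 + 52569·495.94) / 178680
= 88851955.09 / 178680 = 497.2686... → 497.27.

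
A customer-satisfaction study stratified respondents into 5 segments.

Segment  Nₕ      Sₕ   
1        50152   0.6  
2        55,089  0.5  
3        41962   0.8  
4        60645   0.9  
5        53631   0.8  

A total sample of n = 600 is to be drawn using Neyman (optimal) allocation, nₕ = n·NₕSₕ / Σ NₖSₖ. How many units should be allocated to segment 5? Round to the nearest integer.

136

Σ NₕSₕ = 50152·0.6 + 55089·0.5 + 41962·0.8 + 60645·0.9 + 53631·0.8 = 188690.6.
Share for 5: 42904.8/188690.6 = 0.22738.
n_5 = 600 × 0.22738 = 136.429... → 136.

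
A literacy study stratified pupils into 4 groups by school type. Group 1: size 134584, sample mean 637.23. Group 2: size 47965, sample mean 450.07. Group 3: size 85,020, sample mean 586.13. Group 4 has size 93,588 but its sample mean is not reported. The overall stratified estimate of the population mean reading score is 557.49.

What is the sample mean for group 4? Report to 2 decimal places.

Σ Nₕx̄ₕ = N·μ, so 93588·x̄_4 = 361157·557.49 − (134584·637.23 + 47965·450.07 + 85020·586.13).
= 201341415.93 − 157181342.47 = 44160073.46.
x̄_4 = 44160073.46 / 93588 = 471.8562... → 471.86.

471.86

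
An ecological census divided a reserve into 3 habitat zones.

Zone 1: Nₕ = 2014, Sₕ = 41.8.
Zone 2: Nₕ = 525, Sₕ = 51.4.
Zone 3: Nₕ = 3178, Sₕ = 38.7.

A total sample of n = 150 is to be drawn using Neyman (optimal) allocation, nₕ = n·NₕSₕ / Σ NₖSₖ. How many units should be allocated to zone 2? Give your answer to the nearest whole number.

17

Σ NₕSₕ = 2014·41.8 + 525·51.4 + 3178·38.7 = 234158.8.
Share for 2: 26985/234158.8 = 0.11524.
n_2 = 150 × 0.11524 = 17.286... → 17.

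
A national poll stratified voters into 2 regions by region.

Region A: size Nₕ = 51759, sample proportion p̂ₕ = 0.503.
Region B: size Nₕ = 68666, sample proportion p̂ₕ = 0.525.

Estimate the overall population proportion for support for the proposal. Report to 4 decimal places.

N = 51759 + 68666 = 120425.
Overall proportion = Σ (Nₕ/N)·p̂ₕ.
Σ Nₕp̂ₕ = 26034.777 + 36049.65 = 62084.427.
62084.427 / 120425 = 0.515544... → 0.5155.

0.5155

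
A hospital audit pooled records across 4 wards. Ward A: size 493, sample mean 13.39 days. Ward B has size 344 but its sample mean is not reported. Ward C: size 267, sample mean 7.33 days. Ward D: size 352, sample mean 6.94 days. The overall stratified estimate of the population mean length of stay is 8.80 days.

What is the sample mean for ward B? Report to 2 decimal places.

5.27

Σ Nₕx̄ₕ = N·μ, so 344·x̄_B = 1456·8.80 − (493·13.39 + 267·7.33 + 352·6.94).
= 12812.8 − 11001.26 = 1811.54.
x̄_B = 1811.54 / 344 = 5.2661... → 5.27.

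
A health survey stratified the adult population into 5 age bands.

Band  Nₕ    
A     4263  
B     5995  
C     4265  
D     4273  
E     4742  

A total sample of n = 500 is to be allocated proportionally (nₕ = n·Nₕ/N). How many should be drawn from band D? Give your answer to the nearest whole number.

91

N = 4263 + 5995 + 4265 + 4273 + 4742 = 23538.
n_D = 500·4273/23538 = 90.768... → 91.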